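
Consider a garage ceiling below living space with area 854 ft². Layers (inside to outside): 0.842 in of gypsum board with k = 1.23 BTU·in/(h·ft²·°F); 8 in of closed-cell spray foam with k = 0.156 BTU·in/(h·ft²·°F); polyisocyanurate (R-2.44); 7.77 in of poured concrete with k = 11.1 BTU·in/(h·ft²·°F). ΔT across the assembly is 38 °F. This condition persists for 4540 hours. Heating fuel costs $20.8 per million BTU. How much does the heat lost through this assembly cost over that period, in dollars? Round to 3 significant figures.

0.842/1.23 = 0.6846
8/0.156 = 51.28
7.77/11.1 = 0.7
R_total = 0.6846 + 51.28 + 2.44 + 0.7 = 55.11 ft²·°F·h/BTU
Q = 854 × 38 / 55.11 = 588.9 BTU/h
E = 588.9 × 4540 = 2674000 BTU
Cost = 2674000/10⁶ × 20.8 = $55.61

55.6 dollars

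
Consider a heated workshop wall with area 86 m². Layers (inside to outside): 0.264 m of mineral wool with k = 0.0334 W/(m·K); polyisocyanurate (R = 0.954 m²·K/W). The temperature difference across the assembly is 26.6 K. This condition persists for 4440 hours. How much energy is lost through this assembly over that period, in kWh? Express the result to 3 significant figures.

0.264/0.0334 = 7.904
R_total = 7.904 + 0.954 = 8.858 m²·K/W
Q = 86 × 26.6 / 8.858 = 258.2 W
E = 258.2 W × 4440 h / 1000 = 1147 kWh

1150 kWh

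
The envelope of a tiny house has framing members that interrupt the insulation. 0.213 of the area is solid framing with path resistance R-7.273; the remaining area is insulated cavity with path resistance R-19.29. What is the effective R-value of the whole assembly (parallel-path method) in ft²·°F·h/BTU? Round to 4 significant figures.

14.27 ft²·°F·h/BTU

U_eff = 0.787/19.29 + 0.213/7.273 = 0.040798 + 0.029286 = 0.070085
R_eff = 1/U_eff = 14.268 ft²·°F·h/BTU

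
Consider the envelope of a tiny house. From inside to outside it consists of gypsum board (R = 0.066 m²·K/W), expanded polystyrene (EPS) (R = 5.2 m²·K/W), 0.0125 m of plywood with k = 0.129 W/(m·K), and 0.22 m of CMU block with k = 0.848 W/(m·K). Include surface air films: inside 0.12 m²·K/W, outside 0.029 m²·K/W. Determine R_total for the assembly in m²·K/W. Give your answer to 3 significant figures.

5.77 m²·K/W

0.0125/0.129 = 0.0969
0.22/0.848 = 0.2594
R_total = 0.12 + 0.066 + 5.2 + 0.0969 + 0.2594 + 0.029 = 5.771 m²·K/W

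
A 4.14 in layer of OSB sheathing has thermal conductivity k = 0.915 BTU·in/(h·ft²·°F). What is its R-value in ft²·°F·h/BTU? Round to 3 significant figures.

4.52 ft²·°F·h/BTU

R = L/k = 4.14/0.915 = 4.525 ft²·°F·h/BTU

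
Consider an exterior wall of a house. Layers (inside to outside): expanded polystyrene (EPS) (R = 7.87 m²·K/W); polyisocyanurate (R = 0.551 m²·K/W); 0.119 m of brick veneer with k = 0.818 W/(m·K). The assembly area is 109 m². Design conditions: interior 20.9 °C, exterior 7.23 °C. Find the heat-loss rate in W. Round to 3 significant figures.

174 W

0.119/0.818 = 0.1455
R_total = 7.87 + 0.551 + 0.1455 = 8.566 m²·K/W
Q = A·ΔT/R = 109 × (20.9 − 7.23) / 8.566 = 173.9 W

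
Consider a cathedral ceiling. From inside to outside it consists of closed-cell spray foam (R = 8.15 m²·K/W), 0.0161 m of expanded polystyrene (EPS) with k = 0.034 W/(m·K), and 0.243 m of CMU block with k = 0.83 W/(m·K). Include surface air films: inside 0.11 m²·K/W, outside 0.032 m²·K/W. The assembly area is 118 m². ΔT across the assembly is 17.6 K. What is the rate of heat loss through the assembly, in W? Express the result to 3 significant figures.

229 W

0.0161/0.034 = 0.4735
0.243/0.83 = 0.2928
R_total = 0.11 + 8.15 + 0.4735 + 0.2928 + 0.032 = 9.058 m²·K/W
Q = A·ΔT/R = 118 × 17.6 / 9.058 = 229.3 W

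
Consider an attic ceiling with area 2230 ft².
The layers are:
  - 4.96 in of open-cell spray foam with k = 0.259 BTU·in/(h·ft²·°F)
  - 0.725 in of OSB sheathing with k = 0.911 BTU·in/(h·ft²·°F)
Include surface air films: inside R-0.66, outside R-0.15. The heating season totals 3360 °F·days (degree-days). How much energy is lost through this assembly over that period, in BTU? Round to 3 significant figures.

4.96/0.259 = 19.15
0.725/0.911 = 0.7958
R_total = 0.66 + 19.15 + 0.7958 + 0.15 = 20.76 ft²·°F·h/BTU
E = A × HDD × 24 / R = 2230 × 3360 × 24 / 20.76 = 8664000 BTU

8660000 BTU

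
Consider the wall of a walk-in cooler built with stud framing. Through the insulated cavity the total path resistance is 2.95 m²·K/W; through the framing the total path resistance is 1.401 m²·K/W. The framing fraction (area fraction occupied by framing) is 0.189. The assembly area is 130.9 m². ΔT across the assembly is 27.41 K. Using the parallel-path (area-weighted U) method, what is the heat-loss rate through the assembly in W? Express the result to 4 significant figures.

U_eff = 0.811/2.95 + 0.189/1.401 = 0.27492 + 0.1349 = 0.40982
R_eff = 1/U_eff = 2.4401 m²·K/W
Q = 130.9 × 27.41 / 2.4401 = 1470.4 W

1470 W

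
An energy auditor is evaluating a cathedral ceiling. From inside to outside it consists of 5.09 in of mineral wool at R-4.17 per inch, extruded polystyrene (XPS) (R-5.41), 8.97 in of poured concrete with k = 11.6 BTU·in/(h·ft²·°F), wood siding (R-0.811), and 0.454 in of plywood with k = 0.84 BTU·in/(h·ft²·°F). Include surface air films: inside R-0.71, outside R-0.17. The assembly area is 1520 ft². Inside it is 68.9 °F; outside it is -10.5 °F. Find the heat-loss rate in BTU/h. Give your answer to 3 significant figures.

5.09 × 4.17 = 21.23
8.97/11.6 = 0.7733
0.454/0.84 = 0.5405
R_total = 0.71 + 21.23 + 5.41 + 0.7733 + 0.811 + 0.5405 + 0.17 = 29.64 ft²·°F·h/BTU
Q = A·ΔT/R = 1520 × (68.9 − (-10.5)) / 29.64 = 4072 BTU/h

4070 BTU/h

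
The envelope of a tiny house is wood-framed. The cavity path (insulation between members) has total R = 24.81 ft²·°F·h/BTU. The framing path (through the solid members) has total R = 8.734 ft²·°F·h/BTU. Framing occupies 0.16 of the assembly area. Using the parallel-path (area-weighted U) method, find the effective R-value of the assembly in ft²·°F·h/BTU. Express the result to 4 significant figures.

19.17 ft²·°F·h/BTU

U_eff = 0.84/24.81 + 0.16/8.734 = 0.033857 + 0.018319 = 0.052177
R_eff = 1/U_eff = 19.166 ft²·°F·h/BTU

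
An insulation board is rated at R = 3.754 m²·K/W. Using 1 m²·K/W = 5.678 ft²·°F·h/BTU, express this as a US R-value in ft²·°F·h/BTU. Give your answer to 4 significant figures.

R_US = 3.754 × 5.678 = 21.315

21.32 ft²·°F·h/BTU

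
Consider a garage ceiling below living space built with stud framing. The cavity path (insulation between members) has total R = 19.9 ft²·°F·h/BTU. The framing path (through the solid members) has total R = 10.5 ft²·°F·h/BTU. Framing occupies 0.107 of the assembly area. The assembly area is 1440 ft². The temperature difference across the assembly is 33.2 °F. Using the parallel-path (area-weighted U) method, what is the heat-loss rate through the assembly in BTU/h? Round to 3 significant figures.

2630 BTU/h

U_eff = 0.893/19.9 + 0.107/10.5 = 0.04487 + 0.01019 = 0.05506
R_eff = 1/U_eff = 18.16 ft²·°F·h/BTU
Q = 1440 × 33.2 / 18.16 = 2633 BTU/h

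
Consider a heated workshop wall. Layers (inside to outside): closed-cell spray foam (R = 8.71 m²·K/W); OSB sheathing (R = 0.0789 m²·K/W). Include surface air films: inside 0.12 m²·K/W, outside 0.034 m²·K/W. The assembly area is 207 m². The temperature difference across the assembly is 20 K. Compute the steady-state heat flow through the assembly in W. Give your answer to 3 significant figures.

R_total = 0.12 + 8.71 + 0.0789 + 0.034 = 8.943 m²·K/W
Q = A·ΔT/R = 207 × 20 / 8.943 = 462.9 W

463 W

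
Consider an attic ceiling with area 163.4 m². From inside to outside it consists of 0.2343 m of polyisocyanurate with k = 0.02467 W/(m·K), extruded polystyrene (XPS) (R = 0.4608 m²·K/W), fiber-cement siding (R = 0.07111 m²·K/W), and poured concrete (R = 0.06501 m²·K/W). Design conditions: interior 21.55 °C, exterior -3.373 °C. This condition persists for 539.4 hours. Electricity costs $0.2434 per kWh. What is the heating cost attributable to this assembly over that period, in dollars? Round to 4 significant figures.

0.2343/0.02467 = 9.4974
R_total = 9.4974 + 0.4608 + 0.07111 + 0.06501 = 10.094 m²·K/W
Q = 163.4 × (21.55 − (-3.373)) / 10.094 = 403.44 W
E = 403.44 W × 539.4 h / 1000 = 217.61 kWh
Cost = 217.61 × 0.2434 = $52.967

52.97 dollars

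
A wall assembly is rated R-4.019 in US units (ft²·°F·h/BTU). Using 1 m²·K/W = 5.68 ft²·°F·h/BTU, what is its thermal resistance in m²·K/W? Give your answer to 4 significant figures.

R_SI = 4.019/5.68 = 0.70757

0.7076 m²·K/W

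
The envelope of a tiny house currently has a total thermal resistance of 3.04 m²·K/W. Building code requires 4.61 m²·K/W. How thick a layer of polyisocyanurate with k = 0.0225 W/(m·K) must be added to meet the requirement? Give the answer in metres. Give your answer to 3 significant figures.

ΔR = 4.61 − 3.04 = 1.57 m²·K/W
L = ΔR × k = 1.57 × 0.0225 = 0.03533 m

0.0353 m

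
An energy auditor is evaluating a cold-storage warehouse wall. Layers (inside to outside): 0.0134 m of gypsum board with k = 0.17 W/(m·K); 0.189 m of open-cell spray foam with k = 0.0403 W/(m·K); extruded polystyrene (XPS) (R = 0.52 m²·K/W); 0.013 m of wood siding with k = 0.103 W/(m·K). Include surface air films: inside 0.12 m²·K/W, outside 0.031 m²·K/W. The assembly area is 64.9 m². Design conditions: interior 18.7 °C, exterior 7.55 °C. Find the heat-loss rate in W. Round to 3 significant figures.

0.0134/0.17 = 0.07882
0.189/0.0403 = 4.69
0.013/0.103 = 0.1262
R_total = 0.12 + 0.07882 + 4.69 + 0.52 + 0.1262 + 0.031 = 5.566 m²·K/W
Q = A·ΔT/R = 64.9 × (18.7 − 7.55) / 5.566 = 130 W

130 W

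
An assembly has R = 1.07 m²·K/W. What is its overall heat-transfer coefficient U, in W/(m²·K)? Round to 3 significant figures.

U = 1/R = 1/1.07 = 0.9346

0.935 W/(m²·K)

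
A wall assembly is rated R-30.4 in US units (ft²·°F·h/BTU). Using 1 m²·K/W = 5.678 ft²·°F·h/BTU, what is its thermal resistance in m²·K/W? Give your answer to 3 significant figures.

5.35 m²·K/W

R_SI = 30.4/5.678 = 5.354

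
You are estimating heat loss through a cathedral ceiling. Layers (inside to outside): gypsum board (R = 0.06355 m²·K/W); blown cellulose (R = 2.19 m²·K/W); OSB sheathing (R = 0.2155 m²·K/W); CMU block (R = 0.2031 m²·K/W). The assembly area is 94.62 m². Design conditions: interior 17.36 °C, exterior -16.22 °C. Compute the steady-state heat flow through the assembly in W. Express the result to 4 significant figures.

R_total = 0.06355 + 2.19 + 0.2155 + 0.2031 = 2.6721 m²·K/W
Q = A·ΔT/R = 94.62 × (17.36 − (-16.22)) / 2.6721 = 1189.1 W

1189 W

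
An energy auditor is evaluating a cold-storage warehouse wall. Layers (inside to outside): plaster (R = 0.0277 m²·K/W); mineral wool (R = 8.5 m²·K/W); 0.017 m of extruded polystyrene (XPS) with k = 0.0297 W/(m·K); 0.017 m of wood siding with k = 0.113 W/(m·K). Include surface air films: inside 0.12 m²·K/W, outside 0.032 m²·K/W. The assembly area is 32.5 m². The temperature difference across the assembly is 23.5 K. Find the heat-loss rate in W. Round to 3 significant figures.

81.2 W

0.017/0.0297 = 0.5724
0.017/0.113 = 0.1504
R_total = 0.12 + 0.0277 + 8.5 + 0.5724 + 0.1504 + 0.032 = 9.403 m²·K/W
Q = A·ΔT/R = 32.5 × 23.5 / 9.403 = 81.23 W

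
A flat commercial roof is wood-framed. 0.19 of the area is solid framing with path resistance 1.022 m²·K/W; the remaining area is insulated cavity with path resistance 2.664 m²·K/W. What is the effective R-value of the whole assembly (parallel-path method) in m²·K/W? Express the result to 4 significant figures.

U_eff = 0.81/2.664 + 0.19/1.022 = 0.30405 + 0.18591 = 0.48996
R_eff = 1/U_eff = 2.041 m²·K/W

2.041 m²·K/W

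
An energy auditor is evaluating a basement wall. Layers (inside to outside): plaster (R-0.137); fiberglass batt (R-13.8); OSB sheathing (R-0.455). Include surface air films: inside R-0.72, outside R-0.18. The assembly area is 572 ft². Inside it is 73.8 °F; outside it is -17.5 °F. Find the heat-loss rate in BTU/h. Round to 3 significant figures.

R_total = 0.72 + 0.137 + 13.8 + 0.455 + 0.18 = 15.29 ft²·°F·h/BTU
Q = A·ΔT/R = 572 × (73.8 − (-17.5)) / 15.29 = 3415 BTU/h

3420 BTU/h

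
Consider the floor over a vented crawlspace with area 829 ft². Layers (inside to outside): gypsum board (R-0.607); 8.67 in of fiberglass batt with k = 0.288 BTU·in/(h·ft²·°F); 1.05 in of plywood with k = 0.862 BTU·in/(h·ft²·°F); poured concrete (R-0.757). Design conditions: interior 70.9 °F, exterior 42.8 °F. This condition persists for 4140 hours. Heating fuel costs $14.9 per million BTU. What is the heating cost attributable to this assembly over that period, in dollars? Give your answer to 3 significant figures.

44.0 dollars

8.67/0.288 = 30.1
1.05/0.862 = 1.218
R_total = 0.607 + 30.1 + 1.218 + 0.757 = 32.69 ft²·°F·h/BTU
Q = 829 × (70.9 − 42.8) / 32.69 = 712.7 BTU/h
E = 712.7 × 4140 = 2951000 BTU
Cost = 2951000/10⁶ × 14.9 = $43.96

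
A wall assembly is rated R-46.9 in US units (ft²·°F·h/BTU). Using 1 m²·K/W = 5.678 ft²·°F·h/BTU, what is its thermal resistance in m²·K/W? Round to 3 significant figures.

R_SI = 46.9/5.678 = 8.26

8.26 m²·K/W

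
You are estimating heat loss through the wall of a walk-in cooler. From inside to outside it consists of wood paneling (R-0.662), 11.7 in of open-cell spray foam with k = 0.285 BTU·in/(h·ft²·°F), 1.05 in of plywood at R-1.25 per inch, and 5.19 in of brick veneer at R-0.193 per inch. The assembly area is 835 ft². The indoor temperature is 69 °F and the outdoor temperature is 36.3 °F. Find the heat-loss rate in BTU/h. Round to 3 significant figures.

11.7/0.285 = 41.05
1.05 × 1.25 = 1.312
5.19 × 0.193 = 1.002
R_total = 0.662 + 41.05 + 1.312 + 1.002 = 44.03 ft²·°F·h/BTU
Q = A·ΔT/R = 835 × (69 − 36.3) / 44.03 = 620.2 BTU/h

620 BTU/h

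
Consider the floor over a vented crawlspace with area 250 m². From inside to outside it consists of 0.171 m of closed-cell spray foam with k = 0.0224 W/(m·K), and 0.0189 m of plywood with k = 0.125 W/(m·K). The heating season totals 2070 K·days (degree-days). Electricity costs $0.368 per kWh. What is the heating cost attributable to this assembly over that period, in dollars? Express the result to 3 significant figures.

587 dollars

0.171/0.0224 = 7.634
0.0189/0.125 = 0.1512
R_total = 7.634 + 0.1512 = 7.785 m²·K/W
E = A × HDD × 24 / R / 1000 = 250 × 2070 × 24 / 7.785 / 1000 = 1595 kWh
Cost = 1595 × 0.368 = $587.1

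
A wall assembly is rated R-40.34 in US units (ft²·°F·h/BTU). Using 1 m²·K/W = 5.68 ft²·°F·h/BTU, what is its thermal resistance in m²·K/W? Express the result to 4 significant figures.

7.102 m²·K/W

R_SI = 40.34/5.68 = 7.1021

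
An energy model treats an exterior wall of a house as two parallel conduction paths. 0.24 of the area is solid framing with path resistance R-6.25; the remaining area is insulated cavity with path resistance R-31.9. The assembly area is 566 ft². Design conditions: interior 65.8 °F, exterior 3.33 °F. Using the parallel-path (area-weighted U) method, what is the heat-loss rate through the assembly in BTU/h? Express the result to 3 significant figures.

2200 BTU/h

U_eff = 0.76/31.9 + 0.24/6.25 = 0.02382 + 0.0384 = 0.06222
R_eff = 1/U_eff = 16.07 ft²·°F·h/BTU
Q = 566 × (65.8 − 3.33) / 16.07 = 2200 BTU/h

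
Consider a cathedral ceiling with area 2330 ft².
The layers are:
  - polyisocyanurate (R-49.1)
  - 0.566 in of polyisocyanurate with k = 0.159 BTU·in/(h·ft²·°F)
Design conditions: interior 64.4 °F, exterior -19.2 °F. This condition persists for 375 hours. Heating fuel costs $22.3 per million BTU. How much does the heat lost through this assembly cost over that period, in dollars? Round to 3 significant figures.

0.566/0.159 = 3.56
R_total = 49.1 + 3.56 = 52.66 ft²·°F·h/BTU
Q = 2330 × (64.4 − (-19.2)) / 52.66 = 3699 BTU/h
E = 3699 × 375 = 1387000 BTU
Cost = 1387000/10⁶ × 22.3 = $30.93

30.9 dollars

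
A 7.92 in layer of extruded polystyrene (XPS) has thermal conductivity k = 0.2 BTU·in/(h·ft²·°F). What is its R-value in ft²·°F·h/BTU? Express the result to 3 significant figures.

R = L/k = 7.92/0.2 = 39.6 ft²·°F·h/BTU

39.6 ft²·°F·h/BTU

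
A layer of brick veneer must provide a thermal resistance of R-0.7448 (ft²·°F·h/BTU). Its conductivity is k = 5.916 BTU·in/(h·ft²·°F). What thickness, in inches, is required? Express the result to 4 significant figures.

L = R × k = 0.7448 × 5.916 = 4.4062 in

4.406 in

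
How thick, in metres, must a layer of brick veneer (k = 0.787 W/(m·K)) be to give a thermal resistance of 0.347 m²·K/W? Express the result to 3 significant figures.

L = R·k = 0.347 × 0.787 = 0.2731 m

0.273 m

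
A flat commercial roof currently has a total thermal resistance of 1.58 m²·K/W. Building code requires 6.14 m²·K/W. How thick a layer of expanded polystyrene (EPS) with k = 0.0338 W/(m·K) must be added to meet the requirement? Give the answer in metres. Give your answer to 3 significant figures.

0.154 m

ΔR = 6.14 − 1.58 = 4.56 m²·K/W
L = ΔR × k = 4.56 × 0.0338 = 0.1541 m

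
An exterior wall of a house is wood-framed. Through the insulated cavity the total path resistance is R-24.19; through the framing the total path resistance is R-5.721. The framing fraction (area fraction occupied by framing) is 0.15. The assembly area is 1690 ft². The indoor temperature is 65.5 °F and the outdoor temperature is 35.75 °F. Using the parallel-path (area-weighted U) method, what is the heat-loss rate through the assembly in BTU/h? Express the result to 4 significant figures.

U_eff = 0.85/24.19 + 0.15/5.721 = 0.035138 + 0.026219 = 0.061358
R_eff = 1/U_eff = 16.298 ft²·°F·h/BTU
Q = 1690 × (65.5 − 35.75) / 16.298 = 3084.9 BTU/h

3085 BTU/h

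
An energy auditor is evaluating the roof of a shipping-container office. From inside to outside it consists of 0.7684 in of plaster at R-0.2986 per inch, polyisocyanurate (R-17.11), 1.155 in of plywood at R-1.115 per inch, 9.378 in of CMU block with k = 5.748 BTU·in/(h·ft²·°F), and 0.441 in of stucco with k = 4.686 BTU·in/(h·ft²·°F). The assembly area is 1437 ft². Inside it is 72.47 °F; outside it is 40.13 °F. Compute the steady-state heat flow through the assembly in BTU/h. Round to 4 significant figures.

0.7684 × 0.2986 = 0.22944
1.155 × 1.115 = 1.2878
9.378/5.748 = 1.6315
0.441/4.686 = 0.09411
R_total = 0.22944 + 17.11 + 1.2878 + 1.6315 + 0.09411 = 20.353 ft²·°F·h/BTU
Q = A·ΔT/R = 1437 × (72.47 − 40.13) / 20.353 = 2283.3 BTU/h

2283 BTU/h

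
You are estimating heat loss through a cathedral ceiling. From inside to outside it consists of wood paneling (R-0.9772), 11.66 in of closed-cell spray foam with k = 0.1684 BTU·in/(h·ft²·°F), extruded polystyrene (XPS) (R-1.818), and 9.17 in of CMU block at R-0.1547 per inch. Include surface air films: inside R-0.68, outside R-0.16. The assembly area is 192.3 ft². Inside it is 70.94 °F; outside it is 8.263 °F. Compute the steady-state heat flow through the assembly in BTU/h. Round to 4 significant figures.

162.2 BTU/h

11.66/0.1684 = 69.24
9.17 × 0.1547 = 1.4186
R_total = 0.68 + 0.9772 + 69.24 + 1.818 + 1.4186 + 0.16 = 74.294 ft²·°F·h/BTU
Q = A·ΔT/R = 192.3 × (70.94 − 8.263) / 74.294 = 162.23 BTU/h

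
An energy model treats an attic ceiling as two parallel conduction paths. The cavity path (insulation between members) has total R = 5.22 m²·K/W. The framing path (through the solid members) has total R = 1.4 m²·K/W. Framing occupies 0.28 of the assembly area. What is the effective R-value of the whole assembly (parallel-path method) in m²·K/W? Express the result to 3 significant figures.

2.96 m²·K/W

U_eff = 0.72/5.22 + 0.28/1.4 = 0.1379 + 0.2 = 0.3379
R_eff = 1/U_eff = 2.959 m²·K/W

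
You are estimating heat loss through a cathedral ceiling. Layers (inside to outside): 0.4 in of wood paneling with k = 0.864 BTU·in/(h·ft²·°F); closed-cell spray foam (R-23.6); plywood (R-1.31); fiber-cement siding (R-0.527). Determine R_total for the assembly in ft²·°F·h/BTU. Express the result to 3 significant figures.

25.9 ft²·°F·h/BTU

0.4/0.864 = 0.463
R_total = 0.463 + 23.6 + 1.31 + 0.527 = 25.9 ft²·°F·h/BTU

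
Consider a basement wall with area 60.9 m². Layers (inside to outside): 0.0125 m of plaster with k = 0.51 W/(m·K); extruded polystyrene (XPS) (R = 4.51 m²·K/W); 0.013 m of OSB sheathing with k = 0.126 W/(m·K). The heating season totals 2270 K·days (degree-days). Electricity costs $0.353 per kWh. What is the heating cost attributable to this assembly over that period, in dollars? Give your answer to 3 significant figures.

0.0125/0.51 = 0.02451
0.013/0.126 = 0.1032
R_total = 0.02451 + 4.51 + 0.1032 = 4.638 m²·K/W
E = A × HDD × 24 / R / 1000 = 60.9 × 2270 × 24 / 4.638 / 1000 = 715.4 kWh
Cost = 715.4 × 0.353 = $252.5

253 dollars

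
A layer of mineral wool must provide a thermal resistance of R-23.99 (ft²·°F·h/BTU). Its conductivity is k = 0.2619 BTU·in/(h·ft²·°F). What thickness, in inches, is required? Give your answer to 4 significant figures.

6.283 in

L = R × k = 23.99 × 0.2619 = 6.283 in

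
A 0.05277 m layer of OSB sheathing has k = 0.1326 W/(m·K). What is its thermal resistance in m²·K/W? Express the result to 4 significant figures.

R = L/k = 0.05277/0.1326 = 0.39796 m²·K/W

0.3980 m²·K/W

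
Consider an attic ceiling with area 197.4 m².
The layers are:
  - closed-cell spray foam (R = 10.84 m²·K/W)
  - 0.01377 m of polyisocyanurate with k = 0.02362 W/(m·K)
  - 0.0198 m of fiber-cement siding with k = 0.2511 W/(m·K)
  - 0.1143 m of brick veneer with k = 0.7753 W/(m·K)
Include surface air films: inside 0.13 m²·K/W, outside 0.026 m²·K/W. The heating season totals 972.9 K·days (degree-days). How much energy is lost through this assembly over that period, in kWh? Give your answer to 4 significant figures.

390.4 kWh

0.01377/0.02362 = 0.58298
0.0198/0.2511 = 0.078853
0.1143/0.7753 = 0.14743
R_total = 0.13 + 10.84 + 0.58298 + 0.078853 + 0.14743 + 0.026 = 11.805 m²·K/W
E = A × HDD × 24 / R / 1000 = 197.4 × 972.9 × 24 / 11.805 / 1000 = 390.44 kWh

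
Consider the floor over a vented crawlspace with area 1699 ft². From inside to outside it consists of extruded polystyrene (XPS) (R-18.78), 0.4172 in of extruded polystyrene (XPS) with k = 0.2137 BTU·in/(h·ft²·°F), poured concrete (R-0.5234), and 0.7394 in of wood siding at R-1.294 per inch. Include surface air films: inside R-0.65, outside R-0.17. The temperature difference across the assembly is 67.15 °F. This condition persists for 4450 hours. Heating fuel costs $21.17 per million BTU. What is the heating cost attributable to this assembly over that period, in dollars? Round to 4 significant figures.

466.6 dollars

0.4172/0.2137 = 1.9523
0.7394 × 1.294 = 0.95678
R_total = 0.65 + 18.78 + 1.9523 + 0.5234 + 0.95678 + 0.17 = 23.032 ft²·°F·h/BTU
Q = 1699 × 67.15 / 23.032 = 4953.4 BTU/h
E = 4953.4 × 4450 = 22042000 BTU
Cost = 22042000/10⁶ × 21.17 = $466.64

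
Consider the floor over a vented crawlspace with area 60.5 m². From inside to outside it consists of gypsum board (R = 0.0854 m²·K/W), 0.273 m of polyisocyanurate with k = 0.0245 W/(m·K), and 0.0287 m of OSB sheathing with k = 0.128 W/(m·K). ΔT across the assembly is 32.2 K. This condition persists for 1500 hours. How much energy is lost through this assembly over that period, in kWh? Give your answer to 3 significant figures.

255 kWh

0.273/0.0245 = 11.14
0.0287/0.128 = 0.2242
R_total = 0.0854 + 11.14 + 0.2242 = 11.45 m²·K/W
Q = 60.5 × 32.2 / 11.45 = 170.1 W
E = 170.1 W × 1500 h / 1000 = 255.2 kWh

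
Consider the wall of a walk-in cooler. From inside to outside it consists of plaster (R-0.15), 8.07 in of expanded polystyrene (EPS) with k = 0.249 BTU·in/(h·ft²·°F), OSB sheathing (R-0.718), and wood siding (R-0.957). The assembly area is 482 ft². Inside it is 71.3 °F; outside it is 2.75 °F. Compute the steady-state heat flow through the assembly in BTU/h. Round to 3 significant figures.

8.07/0.249 = 32.41
R_total = 0.15 + 32.41 + 0.718 + 0.957 = 34.23 ft²·°F·h/BTU
Q = A·ΔT/R = 482 × (71.3 − 2.75) / 34.23 = 965.1 BTU/h

965 BTU/h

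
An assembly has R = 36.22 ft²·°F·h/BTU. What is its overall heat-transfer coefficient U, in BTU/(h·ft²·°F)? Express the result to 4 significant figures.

U = 1/R = 1/36.22 = 0.027609

0.02761 BTU/(h·ft²·°F)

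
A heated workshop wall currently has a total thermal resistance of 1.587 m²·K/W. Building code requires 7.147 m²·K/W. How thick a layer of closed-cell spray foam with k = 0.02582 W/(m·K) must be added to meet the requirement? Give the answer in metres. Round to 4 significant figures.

ΔR = 7.147 − 1.587 = 5.56 m²·K/W
L = ΔR × k = 5.56 × 0.02582 = 0.14356 m

0.1436 m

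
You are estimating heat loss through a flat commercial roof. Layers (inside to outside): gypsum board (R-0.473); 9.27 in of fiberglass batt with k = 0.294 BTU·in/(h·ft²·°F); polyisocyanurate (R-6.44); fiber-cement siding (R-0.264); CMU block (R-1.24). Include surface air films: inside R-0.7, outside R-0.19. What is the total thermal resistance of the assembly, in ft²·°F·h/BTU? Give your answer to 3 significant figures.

40.8 ft²·°F·h/BTU

9.27/0.294 = 31.53
R_total = 0.7 + 0.473 + 31.53 + 6.44 + 0.264 + 1.24 + 0.19 = 40.84 ft²·°F·h/BTU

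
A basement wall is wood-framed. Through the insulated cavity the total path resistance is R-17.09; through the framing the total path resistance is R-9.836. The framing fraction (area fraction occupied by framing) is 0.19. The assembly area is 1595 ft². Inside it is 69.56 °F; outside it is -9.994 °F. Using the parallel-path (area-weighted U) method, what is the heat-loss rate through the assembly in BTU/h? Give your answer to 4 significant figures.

U_eff = 0.81/17.09 + 0.19/9.836 = 0.047396 + 0.019317 = 0.066713
R_eff = 1/U_eff = 14.99 ft²·°F·h/BTU
Q = 1595 × (69.56 − (-9.994)) / 14.99 = 8465.1 BTU/h

8465 BTU/h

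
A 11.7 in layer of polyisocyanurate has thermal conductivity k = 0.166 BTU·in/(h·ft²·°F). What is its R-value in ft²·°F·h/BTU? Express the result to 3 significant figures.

R = L/k = 11.7/0.166 = 70.48 ft²·°F·h/BTU

70.5 ft²·°F·h/BTU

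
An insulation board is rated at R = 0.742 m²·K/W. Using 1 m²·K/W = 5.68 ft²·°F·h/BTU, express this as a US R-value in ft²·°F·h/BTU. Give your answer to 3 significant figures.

R_US = 0.742 × 5.68 = 4.215

4.21 ft²·°F·h/BTU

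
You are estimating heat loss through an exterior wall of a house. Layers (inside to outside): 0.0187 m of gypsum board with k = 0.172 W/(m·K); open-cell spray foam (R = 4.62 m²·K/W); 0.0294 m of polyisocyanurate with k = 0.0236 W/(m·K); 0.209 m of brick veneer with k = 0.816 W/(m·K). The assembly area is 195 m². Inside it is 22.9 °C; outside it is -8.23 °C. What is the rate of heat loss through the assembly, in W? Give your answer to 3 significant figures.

974 W

0.0187/0.172 = 0.1087
0.0294/0.0236 = 1.246
0.209/0.816 = 0.2561
R_total = 0.1087 + 4.62 + 1.246 + 0.2561 = 6.231 m²·K/W
Q = A·ΔT/R = 195 × (22.9 − (-8.23)) / 6.231 = 974.3 W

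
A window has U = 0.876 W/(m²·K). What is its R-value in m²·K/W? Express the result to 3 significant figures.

1.14 m²·K/W

R = 1/U = 1/0.876 = 1.142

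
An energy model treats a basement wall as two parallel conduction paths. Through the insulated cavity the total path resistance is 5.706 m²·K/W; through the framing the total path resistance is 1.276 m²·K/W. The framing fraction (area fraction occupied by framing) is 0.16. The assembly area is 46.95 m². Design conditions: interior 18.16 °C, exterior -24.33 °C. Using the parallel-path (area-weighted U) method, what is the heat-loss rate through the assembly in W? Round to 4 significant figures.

543.8 W

U_eff = 0.84/5.706 + 0.16/1.276 = 0.14721 + 0.12539 = 0.27261
R_eff = 1/U_eff = 3.6683 m²·K/W
Q = 46.95 × (18.16 − (-24.33)) / 3.6683 = 543.82 W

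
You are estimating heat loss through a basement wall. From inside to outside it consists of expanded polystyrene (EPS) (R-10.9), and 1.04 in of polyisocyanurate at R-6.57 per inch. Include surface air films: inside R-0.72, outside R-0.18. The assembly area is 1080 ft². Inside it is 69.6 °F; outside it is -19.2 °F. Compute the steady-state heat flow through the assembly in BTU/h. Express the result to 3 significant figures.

1.04 × 6.57 = 6.833
R_total = 0.72 + 10.9 + 6.833 + 0.18 = 18.63 ft²·°F·h/BTU
Q = A·ΔT/R = 1080 × (69.6 − (-19.2)) / 18.63 = 5147 BTU/h

5150 BTU/h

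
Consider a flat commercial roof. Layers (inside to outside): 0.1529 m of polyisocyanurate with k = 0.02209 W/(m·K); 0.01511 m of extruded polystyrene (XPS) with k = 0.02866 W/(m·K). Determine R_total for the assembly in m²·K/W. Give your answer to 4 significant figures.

0.1529/0.02209 = 6.9217
0.01511/0.02866 = 0.52722
R_total = 6.9217 + 0.52722 = 7.4489 m²·K/W

7.449 m²·K/W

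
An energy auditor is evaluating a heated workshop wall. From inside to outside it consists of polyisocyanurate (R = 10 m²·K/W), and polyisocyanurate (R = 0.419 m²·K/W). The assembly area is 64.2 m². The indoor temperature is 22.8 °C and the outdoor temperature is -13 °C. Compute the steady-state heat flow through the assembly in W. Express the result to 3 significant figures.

221 W

R_total = 10 + 0.419 = 10.42 m²·K/W
Q = A·ΔT/R = 64.2 × (22.8 − (-13)) / 10.42 = 220.6 W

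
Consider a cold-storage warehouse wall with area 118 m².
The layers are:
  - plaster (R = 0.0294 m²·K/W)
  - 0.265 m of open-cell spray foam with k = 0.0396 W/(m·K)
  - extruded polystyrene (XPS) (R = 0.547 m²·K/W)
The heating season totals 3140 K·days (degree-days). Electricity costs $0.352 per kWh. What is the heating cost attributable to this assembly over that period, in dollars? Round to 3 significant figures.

0.265/0.0396 = 6.692
R_total = 0.0294 + 6.692 + 0.547 = 7.268 m²·K/W
E = A × HDD × 24 / R / 1000 = 118 × 3140 × 24 / 7.268 / 1000 = 1223 kWh
Cost = 1223 × 0.352 = $430.7

431 dollars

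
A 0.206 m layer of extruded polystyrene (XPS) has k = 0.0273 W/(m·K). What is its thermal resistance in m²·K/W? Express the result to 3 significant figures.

7.55 m²·K/W

R = L/k = 0.206/0.0273 = 7.546 m²·K/W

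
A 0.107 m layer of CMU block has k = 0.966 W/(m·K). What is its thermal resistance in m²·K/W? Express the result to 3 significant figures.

R = L/k = 0.107/0.966 = 0.1108 m²·K/W

0.111 m²·K/W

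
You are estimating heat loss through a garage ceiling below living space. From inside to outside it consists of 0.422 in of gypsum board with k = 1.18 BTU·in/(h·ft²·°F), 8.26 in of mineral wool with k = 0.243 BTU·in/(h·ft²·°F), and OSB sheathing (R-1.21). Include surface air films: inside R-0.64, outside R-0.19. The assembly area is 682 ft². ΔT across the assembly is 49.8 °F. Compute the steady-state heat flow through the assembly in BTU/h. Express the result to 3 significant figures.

0.422/1.18 = 0.3576
8.26/0.243 = 33.99
R_total = 0.64 + 0.3576 + 33.99 + 1.21 + 0.19 = 36.39 ft²·°F·h/BTU
Q = A·ΔT/R = 682 × 49.8 / 36.39 = 933.3 BTU/h

933 BTU/h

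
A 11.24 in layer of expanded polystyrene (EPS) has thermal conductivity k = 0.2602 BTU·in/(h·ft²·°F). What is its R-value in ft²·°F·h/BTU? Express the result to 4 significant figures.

43.20 ft²·°F·h/BTU

R = L/k = 11.24/0.2602 = 43.198 ft²·°F·h/BTU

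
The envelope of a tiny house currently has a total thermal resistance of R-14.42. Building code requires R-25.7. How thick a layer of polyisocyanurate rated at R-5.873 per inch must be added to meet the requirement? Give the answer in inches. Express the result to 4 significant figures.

ΔR = 25.7 − 14.42 = 11.28 ft²·°F·h/BTU
L = ΔR / (R/in) = 11.28/5.873 = 1.9207 in

1.921 in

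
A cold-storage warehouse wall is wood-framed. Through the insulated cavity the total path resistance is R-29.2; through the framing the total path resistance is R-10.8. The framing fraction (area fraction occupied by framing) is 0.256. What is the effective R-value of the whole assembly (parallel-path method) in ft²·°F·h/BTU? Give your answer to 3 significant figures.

20.3 ft²·°F·h/BTU

U_eff = 0.744/29.2 + 0.256/10.8 = 0.02548 + 0.0237 = 0.04918
R_eff = 1/U_eff = 20.33 ft²·°F·h/BTU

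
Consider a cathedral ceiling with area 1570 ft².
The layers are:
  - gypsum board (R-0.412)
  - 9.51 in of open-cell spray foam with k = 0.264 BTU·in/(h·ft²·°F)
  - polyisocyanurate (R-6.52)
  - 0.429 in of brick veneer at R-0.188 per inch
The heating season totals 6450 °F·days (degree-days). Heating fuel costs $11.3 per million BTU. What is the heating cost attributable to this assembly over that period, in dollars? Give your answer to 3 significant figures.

63.8 dollars

9.51/0.264 = 36.02
0.429 × 0.188 = 0.08065
R_total = 0.412 + 36.02 + 6.52 + 0.08065 = 43.04 ft²·°F·h/BTU
E = A × HDD × 24 / R = 1570 × 6450 × 24 / 43.04 = 5647000 BTU
Cost = 5647000/10⁶ × 11.3 = $63.82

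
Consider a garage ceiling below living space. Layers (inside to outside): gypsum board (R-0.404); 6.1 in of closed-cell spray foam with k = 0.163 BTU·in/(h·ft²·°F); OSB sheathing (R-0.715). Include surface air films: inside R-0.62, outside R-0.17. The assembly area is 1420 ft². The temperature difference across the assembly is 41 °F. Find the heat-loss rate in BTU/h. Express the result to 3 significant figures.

6.1/0.163 = 37.42
R_total = 0.62 + 0.404 + 37.42 + 0.715 + 0.17 = 39.33 ft²·°F·h/BTU
Q = A·ΔT/R = 1420 × 41 / 39.33 = 1480 BTU/h

1480 BTU/h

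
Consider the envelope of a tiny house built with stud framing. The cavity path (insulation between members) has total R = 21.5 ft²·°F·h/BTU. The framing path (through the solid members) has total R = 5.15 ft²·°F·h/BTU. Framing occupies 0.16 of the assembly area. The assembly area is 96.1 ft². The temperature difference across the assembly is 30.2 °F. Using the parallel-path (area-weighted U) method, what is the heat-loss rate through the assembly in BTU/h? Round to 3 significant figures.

U_eff = 0.84/21.5 + 0.16/5.15 = 0.03907 + 0.03107 = 0.07014
R_eff = 1/U_eff = 14.26 ft²·°F·h/BTU
Q = 96.1 × 30.2 / 14.26 = 203.6 BTU/h

204 BTU/h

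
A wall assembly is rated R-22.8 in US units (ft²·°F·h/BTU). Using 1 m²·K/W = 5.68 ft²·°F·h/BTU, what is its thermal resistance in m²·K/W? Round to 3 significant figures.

R_SI = 22.8/5.68 = 4.014

4.01 m²·K/W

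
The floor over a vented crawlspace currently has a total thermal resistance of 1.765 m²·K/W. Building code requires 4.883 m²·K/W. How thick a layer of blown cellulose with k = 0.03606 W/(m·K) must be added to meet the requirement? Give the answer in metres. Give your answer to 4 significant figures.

0.1124 m

ΔR = 4.883 − 1.765 = 3.118 m²·K/W
L = ΔR × k = 3.118 × 0.03606 = 0.11244 m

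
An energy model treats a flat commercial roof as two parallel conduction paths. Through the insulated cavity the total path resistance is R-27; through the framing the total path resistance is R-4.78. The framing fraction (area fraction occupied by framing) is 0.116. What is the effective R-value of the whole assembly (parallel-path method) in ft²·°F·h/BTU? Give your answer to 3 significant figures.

17.5 ft²·°F·h/BTU

U_eff = 0.884/27 + 0.116/4.78 = 0.03274 + 0.02427 = 0.05701
R_eff = 1/U_eff = 17.54 ft²·°F·h/BTU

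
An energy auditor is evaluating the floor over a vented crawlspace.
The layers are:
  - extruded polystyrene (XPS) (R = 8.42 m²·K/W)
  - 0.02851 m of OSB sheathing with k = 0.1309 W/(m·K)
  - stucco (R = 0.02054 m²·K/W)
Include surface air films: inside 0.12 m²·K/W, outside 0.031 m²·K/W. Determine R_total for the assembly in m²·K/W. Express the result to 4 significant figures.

0.02851/0.1309 = 0.2178
R_total = 0.12 + 8.42 + 0.2178 + 0.02054 + 0.031 = 8.8093 m²·K/W

8.809 m²·K/W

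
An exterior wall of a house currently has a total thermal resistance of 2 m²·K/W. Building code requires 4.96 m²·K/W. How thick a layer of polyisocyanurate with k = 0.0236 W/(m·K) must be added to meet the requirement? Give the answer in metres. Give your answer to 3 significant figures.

ΔR = 4.96 − 2 = 2.96 m²·K/W
L = ΔR × k = 2.96 × 0.0236 = 0.06986 m

0.0699 m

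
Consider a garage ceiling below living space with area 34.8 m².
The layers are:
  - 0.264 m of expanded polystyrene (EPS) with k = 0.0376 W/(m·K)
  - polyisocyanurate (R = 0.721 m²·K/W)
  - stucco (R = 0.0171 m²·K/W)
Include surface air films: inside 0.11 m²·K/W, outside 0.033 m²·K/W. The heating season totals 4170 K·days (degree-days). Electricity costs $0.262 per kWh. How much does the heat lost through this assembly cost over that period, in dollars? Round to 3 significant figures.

115 dollars

0.264/0.0376 = 7.021
R_total = 0.11 + 7.021 + 0.721 + 0.0171 + 0.033 = 7.902 m²·K/W
E = A × HDD × 24 / R / 1000 = 34.8 × 4170 × 24 / 7.902 / 1000 = 440.7 kWh
Cost = 440.7 × 0.262 = $115.5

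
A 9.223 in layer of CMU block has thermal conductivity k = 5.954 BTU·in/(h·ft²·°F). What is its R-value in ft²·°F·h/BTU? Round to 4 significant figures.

R = L/k = 9.223/5.954 = 1.549 ft²·°F·h/BTU

1.549 ft²·°F·h/BTU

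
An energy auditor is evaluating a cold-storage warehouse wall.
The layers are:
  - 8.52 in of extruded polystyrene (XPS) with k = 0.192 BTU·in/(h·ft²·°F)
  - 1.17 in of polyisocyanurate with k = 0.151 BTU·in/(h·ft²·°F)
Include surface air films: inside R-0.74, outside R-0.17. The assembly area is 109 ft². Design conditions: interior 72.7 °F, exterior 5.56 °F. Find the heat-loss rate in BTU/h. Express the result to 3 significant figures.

8.52/0.192 = 44.38
1.17/0.151 = 7.748
R_total = 0.74 + 44.38 + 7.748 + 0.17 = 53.03 ft²·°F·h/BTU
Q = A·ΔT/R = 109 × (72.7 − 5.56) / 53.03 = 138 BTU/h

138 BTU/h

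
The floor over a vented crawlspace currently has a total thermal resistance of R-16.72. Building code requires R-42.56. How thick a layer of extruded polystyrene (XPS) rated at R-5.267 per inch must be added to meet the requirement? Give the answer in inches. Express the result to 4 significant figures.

4.906 in

ΔR = 42.56 − 16.72 = 25.84 ft²·°F·h/BTU
L = ΔR / (R/in) = 25.84/5.267 = 4.906 in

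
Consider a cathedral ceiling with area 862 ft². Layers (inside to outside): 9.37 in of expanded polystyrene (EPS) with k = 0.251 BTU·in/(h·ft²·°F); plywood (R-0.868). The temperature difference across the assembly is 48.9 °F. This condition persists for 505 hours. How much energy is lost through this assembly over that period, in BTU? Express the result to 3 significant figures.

9.37/0.251 = 37.33
R_total = 37.33 + 0.868 = 38.2 ft²·°F·h/BTU
Q = 862 × 48.9 / 38.2 = 1103 BTU/h
E = 1103 × 505 = 557300 BTU

557000 BTU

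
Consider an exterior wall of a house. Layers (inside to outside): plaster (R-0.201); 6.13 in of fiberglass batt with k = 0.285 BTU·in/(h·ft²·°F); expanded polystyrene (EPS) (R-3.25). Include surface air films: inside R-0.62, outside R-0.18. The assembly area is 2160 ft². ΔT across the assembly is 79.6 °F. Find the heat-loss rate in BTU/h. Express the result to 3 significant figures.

6670 BTU/h

6.13/0.285 = 21.51
R_total = 0.62 + 0.201 + 21.51 + 3.25 + 0.18 = 25.76 ft²·°F·h/BTU
Q = A·ΔT/R = 2160 × 79.6 / 25.76 = 6675 BTU/h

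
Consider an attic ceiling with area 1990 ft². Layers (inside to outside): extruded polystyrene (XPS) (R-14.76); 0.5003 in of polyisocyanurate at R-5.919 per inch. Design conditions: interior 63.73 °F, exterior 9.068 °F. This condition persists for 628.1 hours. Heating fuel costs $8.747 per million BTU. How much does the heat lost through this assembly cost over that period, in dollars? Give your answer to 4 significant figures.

33.72 dollars

0.5003 × 5.919 = 2.9613
R_total = 14.76 + 2.9613 = 17.721 ft²·°F·h/BTU
Q = 1990 × (63.73 − 9.068) / 17.721 = 6138.2 BTU/h
E = 6138.2 × 628.1 = 3855400 BTU
Cost = 3855400/10⁶ × 8.747 = $33.723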